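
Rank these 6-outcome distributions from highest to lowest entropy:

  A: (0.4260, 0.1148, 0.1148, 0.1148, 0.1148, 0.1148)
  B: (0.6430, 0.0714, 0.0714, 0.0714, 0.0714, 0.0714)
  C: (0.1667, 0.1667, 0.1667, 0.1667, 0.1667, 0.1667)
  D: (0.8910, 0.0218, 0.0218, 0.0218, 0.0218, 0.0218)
C > A > B > D

Key insight: Entropy is maximized by uniform distributions and minimized by concentrated distributions.

Entropies:
  H(A) = 2.3169 bits
  H(B) = 1.7691 bits
  H(C) = 2.5850 bits
  H(D) = 0.7500 bits

Ranking: C > A > B > D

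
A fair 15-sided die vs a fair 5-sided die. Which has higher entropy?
15-sided die

Both are uniform distributions; for uniform over n outcomes, H = log₂(n). H(15-sided) = log₂(15) = 3.907 bits and H(5-sided) = log₂(5) = 2.322 bits. More outcomes in a uniform distribution means higher entropy.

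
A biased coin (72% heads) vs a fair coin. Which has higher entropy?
Fair coin

The fair coin is uniform (p=0.5), maximizing binary entropy at 1 bit. The biased coin has H(0.72) ≈ 0.855 bits — its outcome is more predictable, so its entropy is lower.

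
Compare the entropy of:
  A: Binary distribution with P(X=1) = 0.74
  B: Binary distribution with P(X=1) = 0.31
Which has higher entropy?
B

For binary distributions, entropy is maximized at p=0.5 and decreases as p moves toward 0 or 1.

H(A) = H(0.74) = 0.8267 bits
H(B) = H(0.31) = 0.8932 bits

Distribution B (p=0.31) is closer to uniform (p=0.5), so it has higher entropy.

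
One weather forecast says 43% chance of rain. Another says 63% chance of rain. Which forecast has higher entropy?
43% forecast

Treat each forecast as a Bernoulli distribution. Binary entropy is maximized at p=0.5 and falls off symmetrically toward 0 or 1. The 43% forecast is closer to 50%, so it is more uncertain. H(43%) ≈ 0.986 bits, H(63%) ≈ 0.951 bits.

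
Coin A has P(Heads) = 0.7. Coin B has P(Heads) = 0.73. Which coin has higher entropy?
A

For binary distributions, entropy is maximized at p=0.5 and decreases as p moves toward 0 or 1.

H(A) = H(0.7) = 0.8813 bits
H(B) = H(0.73) = 0.8415 bits

Distribution A (p=0.7) is closer to uniform (p=0.5), so it has higher entropy.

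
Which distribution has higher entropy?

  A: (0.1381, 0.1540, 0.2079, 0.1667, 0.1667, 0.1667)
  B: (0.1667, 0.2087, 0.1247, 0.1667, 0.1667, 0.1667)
A

Both distributions are close to uniform, making this a harder comparison.

H(A) = 2.5737 bits
H(B) = 2.5695 bits

The distribution closer to uniform has higher entropy.
Answer: A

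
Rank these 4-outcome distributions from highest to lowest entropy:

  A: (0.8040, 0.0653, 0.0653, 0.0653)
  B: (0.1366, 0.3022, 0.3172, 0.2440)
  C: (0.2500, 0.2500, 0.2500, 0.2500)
C > B > A

Key insight: Entropy is maximized by uniform distributions and minimized by concentrated distributions.

- Uniform distributions have maximum entropy log₂(4) = 2.0000 bits
- The more "peaked" or concentrated a distribution, the lower its entropy

Entropies:
  H(A) = 1.0245 bits
  H(B) = 1.9360 bits
  H(C) = 2.0000 bits

Ranking: C > B > A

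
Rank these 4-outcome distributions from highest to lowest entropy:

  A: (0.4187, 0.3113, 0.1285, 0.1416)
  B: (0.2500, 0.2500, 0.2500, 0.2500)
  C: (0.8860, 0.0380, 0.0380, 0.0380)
B > A > C

Key insight: Entropy is maximized by uniform distributions and minimized by concentrated distributions.

- Uniform distributions have maximum entropy log₂(4) = 2.0000 bits
- The more "peaked" or concentrated a distribution, the lower its entropy

Entropies:
  H(A) = 1.8297 bits
  H(B) = 2.0000 bits
  H(C) = 0.6926 bits

Ranking: B > A > C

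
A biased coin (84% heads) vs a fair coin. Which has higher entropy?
Fair coin

The fair coin is uniform (p=0.5), maximizing binary entropy at 1 bit. The biased coin has H(0.84) ≈ 0.634 bits — its outcome is more predictable, so its entropy is lower.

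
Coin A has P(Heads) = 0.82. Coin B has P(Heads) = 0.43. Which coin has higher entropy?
B

For binary distributions, entropy is maximized at p=0.5 and decreases as p moves toward 0 or 1.

H(A) = H(0.82) = 0.6801 bits
H(B) = H(0.43) = 0.9858 bits

Distribution B (p=0.43) is closer to uniform (p=0.5), so it has higher entropy.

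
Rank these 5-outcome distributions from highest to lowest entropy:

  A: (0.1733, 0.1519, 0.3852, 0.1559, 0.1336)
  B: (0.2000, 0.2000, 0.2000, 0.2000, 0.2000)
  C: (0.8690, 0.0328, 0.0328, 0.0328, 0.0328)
B > A > C

Key insight: Entropy is maximized by uniform distributions and minimized by concentrated distributions.

- Uniform distributions have maximum entropy log₂(5) = 2.3219 bits
- The more "peaked" or concentrated a distribution, the lower its entropy

Entropies:
  H(A) = 2.1874 bits
  H(B) = 2.3219 bits
  H(C) = 0.8222 bits

Ranking: B > A > C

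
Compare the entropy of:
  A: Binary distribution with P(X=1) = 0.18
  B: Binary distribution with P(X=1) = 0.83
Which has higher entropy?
A

For binary distributions, entropy is maximized at p=0.5 and decreases as p moves toward 0 or 1.

H(A) = H(0.18) = 0.6801 bits
H(B) = H(0.83) = 0.6577 bits

Distribution A (p=0.18) is closer to uniform (p=0.5), so it has higher entropy.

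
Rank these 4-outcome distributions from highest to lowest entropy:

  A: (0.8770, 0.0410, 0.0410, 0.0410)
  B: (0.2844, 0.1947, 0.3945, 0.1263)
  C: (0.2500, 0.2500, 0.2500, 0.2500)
C > B > A

Key insight: Entropy is maximized by uniform distributions and minimized by concentrated distributions.

- Uniform distributions have maximum entropy log₂(4) = 2.0000 bits
- The more "peaked" or concentrated a distribution, the lower its entropy

Entropies:
  H(A) = 0.7329 bits
  H(B) = 1.8820 bits
  H(C) = 2.0000 bits

Ranking: C > B > A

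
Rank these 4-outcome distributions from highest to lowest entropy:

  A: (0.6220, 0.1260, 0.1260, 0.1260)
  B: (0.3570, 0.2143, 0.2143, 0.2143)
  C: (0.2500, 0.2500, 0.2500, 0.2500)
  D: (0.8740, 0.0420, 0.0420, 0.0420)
C > B > A > D

Key insight: Entropy is maximized by uniform distributions and minimized by concentrated distributions.

Entropies:
  H(A) = 1.5557 bits
  H(B) = 1.9593 bits
  H(C) = 2.0000 bits
  H(D) = 0.7461 bits

Ranking: C > B > A > D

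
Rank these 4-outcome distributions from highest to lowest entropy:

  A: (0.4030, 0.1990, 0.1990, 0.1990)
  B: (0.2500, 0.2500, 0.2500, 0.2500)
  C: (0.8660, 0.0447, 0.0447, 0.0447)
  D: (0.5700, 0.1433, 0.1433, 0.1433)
B > A > D > C

Key insight: Entropy is maximized by uniform distributions and minimized by concentrated distributions.

Entropies:
  H(A) = 1.9189 bits
  H(B) = 2.0000 bits
  H(C) = 0.7807 bits
  H(D) = 1.6673 bits

Ranking: B > A > D > C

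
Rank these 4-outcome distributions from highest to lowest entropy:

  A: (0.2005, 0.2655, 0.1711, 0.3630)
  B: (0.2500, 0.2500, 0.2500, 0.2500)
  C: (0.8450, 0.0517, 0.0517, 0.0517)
B > A > C

Key insight: Entropy is maximized by uniform distributions and minimized by concentrated distributions.

- Uniform distributions have maximum entropy log₂(4) = 2.0000 bits
- The more "peaked" or concentrated a distribution, the lower its entropy

Entropies:
  H(A) = 1.9392 bits
  H(B) = 2.0000 bits
  H(C) = 0.8679 bits

Ranking: B > A > C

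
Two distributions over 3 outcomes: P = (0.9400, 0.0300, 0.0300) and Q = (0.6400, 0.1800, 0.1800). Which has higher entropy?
Q

P is highly concentrated on one outcome (94%), making it nearly deterministic. Q spreads its mass more evenly (max 64%). The more spread-out distribution has higher entropy: H(P) ≈ 0.387 bits, H(Q) ≈ 1.303 bits.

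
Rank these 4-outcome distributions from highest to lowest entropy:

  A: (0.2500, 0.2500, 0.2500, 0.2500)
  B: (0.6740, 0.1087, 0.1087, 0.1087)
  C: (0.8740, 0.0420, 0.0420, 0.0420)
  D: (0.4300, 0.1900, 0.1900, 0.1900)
A > D > B > C

Key insight: Entropy is maximized by uniform distributions and minimized by concentrated distributions.

Entropies:
  H(A) = 2.0000 bits
  H(B) = 1.4275 bits
  H(C) = 0.7461 bits
  H(D) = 1.8892 bits

Ranking: A > D > B > C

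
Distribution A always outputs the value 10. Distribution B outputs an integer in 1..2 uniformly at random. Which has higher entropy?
B

A is deterministic, so H(A) = 0. B is uniform over 2 outcomes, so H(B) = log₂(2) = 1.000 bits. Any distribution with genuine randomness has higher entropy than a deterministic one.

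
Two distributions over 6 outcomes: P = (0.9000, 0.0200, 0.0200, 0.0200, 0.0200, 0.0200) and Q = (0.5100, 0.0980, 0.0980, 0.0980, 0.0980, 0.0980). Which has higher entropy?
Q

P is highly concentrated on one outcome (90%), making it nearly deterministic. Q spreads its mass more evenly (max 51%). The more spread-out distribution has higher entropy: H(P) ≈ 0.701 bits, H(Q) ≈ 2.137 bits.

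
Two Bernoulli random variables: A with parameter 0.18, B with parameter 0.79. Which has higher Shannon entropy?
B

For binary distributions, entropy is maximized at p=0.5 and decreases as p moves toward 0 or 1.

H(A) = H(0.18) = 0.6801 bits
H(B) = H(0.79) = 0.7415 bits

Distribution B (p=0.79) is closer to uniform (p=0.5), so it has higher entropy.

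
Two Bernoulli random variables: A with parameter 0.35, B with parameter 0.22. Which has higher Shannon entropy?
A

For binary distributions, entropy is maximized at p=0.5 and decreases as p moves toward 0 or 1.

H(A) = H(0.35) = 0.9341 bits
H(B) = H(0.22) = 0.7602 bits

Distribution A (p=0.35) is closer to uniform (p=0.5), so it has higher entropy.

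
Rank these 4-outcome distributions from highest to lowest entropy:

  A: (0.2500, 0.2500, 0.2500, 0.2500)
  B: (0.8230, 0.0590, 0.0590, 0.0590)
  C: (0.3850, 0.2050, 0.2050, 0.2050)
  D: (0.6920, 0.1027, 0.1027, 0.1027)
A > C > D > B

Key insight: Entropy is maximized by uniform distributions and minimized by concentrated distributions.

Entropies:
  H(A) = 2.0000 bits
  H(B) = 0.9540 bits
  H(C) = 1.9362 bits
  H(D) = 1.3790 bits

Ranking: A > C > D > B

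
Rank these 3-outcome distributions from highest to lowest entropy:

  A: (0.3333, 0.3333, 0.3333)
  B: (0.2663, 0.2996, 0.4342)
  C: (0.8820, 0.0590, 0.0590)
A > B > C

Key insight: Entropy is maximized by uniform distributions and minimized by concentrated distributions.

- Uniform distributions have maximum entropy log₂(3) = 1.5850 bits
- The more "peaked" or concentrated a distribution, the lower its entropy

Entropies:
  H(A) = 1.5850 bits
  H(B) = 1.5519 bits
  H(C) = 0.6416 bits

Ranking: A > B > C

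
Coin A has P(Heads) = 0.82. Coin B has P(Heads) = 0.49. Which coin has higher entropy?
B

For binary distributions, entropy is maximized at p=0.5 and decreases as p moves toward 0 or 1.

H(A) = H(0.82) = 0.6801 bits
H(B) = H(0.49) = 0.9997 bits

Distribution B (p=0.49) is closer to uniform (p=0.5), so it has higher entropy.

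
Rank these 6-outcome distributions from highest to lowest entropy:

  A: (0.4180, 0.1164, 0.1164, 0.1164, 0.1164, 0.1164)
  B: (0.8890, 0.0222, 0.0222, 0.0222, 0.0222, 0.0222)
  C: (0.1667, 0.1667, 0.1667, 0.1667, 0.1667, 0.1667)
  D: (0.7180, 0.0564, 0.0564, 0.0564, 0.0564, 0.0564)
C > A > D > B

Key insight: Entropy is maximized by uniform distributions and minimized by concentrated distributions.

Entropies:
  H(A) = 2.3319 bits
  H(B) = 0.7607 bits
  H(C) = 2.5850 bits
  H(D) = 1.5129 bits

Ranking: C > A > D > B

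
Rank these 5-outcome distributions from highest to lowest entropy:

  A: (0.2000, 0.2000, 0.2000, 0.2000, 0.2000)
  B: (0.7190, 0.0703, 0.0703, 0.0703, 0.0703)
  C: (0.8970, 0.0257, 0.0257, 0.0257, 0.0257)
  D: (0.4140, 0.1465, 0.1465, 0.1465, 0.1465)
A > D > B > C

Key insight: Entropy is maximized by uniform distributions and minimized by concentrated distributions.

Entropies:
  H(A) = 2.3219 bits
  H(B) = 1.4188 bits
  H(C) = 0.6844 bits
  H(D) = 2.1506 bits

Ranking: A > D > B > C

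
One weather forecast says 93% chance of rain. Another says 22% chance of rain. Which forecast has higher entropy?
22% forecast

Treat each forecast as a Bernoulli distribution. Binary entropy is maximized at p=0.5 and falls off symmetrically toward 0 or 1. The 22% forecast is closer to 50%, so it is more uncertain. H(93%) ≈ 0.366 bits, H(22%) ≈ 0.760 bits.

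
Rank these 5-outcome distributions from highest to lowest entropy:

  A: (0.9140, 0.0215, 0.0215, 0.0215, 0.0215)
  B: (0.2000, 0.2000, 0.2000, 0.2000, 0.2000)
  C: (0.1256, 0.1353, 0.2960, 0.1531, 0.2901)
B > C > A

Key insight: Entropy is maximized by uniform distributions and minimized by concentrated distributions.

- Uniform distributions have maximum entropy log₂(5) = 2.3219 bits
- The more "peaked" or concentrated a distribution, the lower its entropy

Entropies:
  H(A) = 0.5950 bits
  H(B) = 2.3219 bits
  H(C) = 2.2186 bits

Ranking: B > C > A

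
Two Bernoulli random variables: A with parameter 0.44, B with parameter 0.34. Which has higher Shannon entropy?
A

For binary distributions, entropy is maximized at p=0.5 and decreases as p moves toward 0 or 1.

H(A) = H(0.44) = 0.9896 bits
H(B) = H(0.34) = 0.9248 bits

Distribution A (p=0.44) is closer to uniform (p=0.5), so it has higher entropy.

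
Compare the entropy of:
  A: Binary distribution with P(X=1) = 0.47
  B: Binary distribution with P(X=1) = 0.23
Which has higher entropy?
A

For binary distributions, entropy is maximized at p=0.5 and decreases as p moves toward 0 or 1.

H(A) = H(0.47) = 0.9974 bits
H(B) = H(0.23) = 0.7780 bits

Distribution A (p=0.47) is closer to uniform (p=0.5), so it has higher entropy.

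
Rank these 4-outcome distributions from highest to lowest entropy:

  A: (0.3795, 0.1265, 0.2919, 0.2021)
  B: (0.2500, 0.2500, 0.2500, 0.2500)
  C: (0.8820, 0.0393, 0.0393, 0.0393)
B > A > C

Key insight: Entropy is maximized by uniform distributions and minimized by concentrated distributions.

- Uniform distributions have maximum entropy log₂(4) = 2.0000 bits
- The more "peaked" or concentrated a distribution, the lower its entropy

Entropies:
  H(A) = 1.8925 bits
  H(B) = 2.0000 bits
  H(C) = 0.7106 bits

Ranking: B > A > C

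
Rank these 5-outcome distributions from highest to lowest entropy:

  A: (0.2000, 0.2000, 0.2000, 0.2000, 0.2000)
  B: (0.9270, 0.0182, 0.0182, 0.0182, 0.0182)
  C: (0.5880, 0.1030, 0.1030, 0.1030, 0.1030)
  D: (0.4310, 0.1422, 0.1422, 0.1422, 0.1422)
A > D > C > B

Key insight: Entropy is maximized by uniform distributions and minimized by concentrated distributions.

Entropies:
  H(A) = 2.3219 bits
  H(B) = 0.5230 bits
  H(C) = 1.8015 bits
  H(D) = 2.1242 bits

Ranking: A > D > C > B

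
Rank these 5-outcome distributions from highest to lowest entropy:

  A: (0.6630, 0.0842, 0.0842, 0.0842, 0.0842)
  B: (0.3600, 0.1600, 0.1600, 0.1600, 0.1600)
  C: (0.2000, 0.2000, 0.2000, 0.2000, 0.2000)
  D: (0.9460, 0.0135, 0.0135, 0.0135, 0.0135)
C > B > A > D

Key insight: Entropy is maximized by uniform distributions and minimized by concentrated distributions.

Entropies:
  H(A) = 1.5959 bits
  H(B) = 2.2227 bits
  H(C) = 2.3219 bits
  H(D) = 0.4112 bits

Ranking: C > B > A > D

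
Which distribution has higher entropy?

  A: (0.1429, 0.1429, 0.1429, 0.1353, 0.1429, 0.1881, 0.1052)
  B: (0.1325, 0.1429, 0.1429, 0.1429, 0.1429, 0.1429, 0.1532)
B

Both distributions are close to uniform, making this a harder comparison.

H(A) = 2.7898 bits
H(B) = 2.8063 bits

The distribution closer to uniform has higher entropy.
Answer: B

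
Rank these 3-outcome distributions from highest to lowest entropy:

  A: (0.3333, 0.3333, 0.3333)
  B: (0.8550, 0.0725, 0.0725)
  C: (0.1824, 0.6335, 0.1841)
A > C > B

Key insight: Entropy is maximized by uniform distributions and minimized by concentrated distributions.

- Uniform distributions have maximum entropy log₂(3) = 1.5850 bits
- The more "peaked" or concentrated a distribution, the lower its entropy

Entropies:
  H(A) = 1.5850 bits
  H(B) = 0.7422 bits
  H(C) = 1.3144 bits

Ranking: A > C > B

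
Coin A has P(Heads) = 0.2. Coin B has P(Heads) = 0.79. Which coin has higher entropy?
B

For binary distributions, entropy is maximized at p=0.5 and decreases as p moves toward 0 or 1.

H(A) = H(0.2) = 0.7219 bits
H(B) = H(0.79) = 0.7415 bits

Distribution B (p=0.79) is closer to uniform (p=0.5), so it has higher entropy.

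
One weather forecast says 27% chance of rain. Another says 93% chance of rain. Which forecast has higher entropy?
27% forecast

Treat each forecast as a Bernoulli distribution. Binary entropy is maximized at p=0.5 and falls off symmetrically toward 0 or 1. The 27% forecast is closer to 50%, so it is more uncertain. H(27%) ≈ 0.841 bits, H(93%) ≈ 0.366 bits.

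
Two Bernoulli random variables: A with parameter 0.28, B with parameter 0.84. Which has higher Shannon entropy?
A

For binary distributions, entropy is maximized at p=0.5 and decreases as p moves toward 0 or 1.

H(A) = H(0.28) = 0.8555 bits
H(B) = H(0.84) = 0.6343 bits

Distribution A (p=0.28) is closer to uniform (p=0.5), so it has higher entropy.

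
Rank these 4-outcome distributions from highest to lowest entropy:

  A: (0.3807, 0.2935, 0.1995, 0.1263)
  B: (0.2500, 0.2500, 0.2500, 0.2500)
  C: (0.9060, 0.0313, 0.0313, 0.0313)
B > A > C

Key insight: Entropy is maximized by uniform distributions and minimized by concentrated distributions.

- Uniform distributions have maximum entropy log₂(4) = 2.0000 bits
- The more "peaked" or concentrated a distribution, the lower its entropy

Entropies:
  H(A) = 1.8905 bits
  H(B) = 2.0000 bits
  H(C) = 0.5987 bits

Ranking: B > A > C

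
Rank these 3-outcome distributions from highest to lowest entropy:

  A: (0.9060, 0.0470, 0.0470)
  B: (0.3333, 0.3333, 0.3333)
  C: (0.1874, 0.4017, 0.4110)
B > C > A

Key insight: Entropy is maximized by uniform distributions and minimized by concentrated distributions.

- Uniform distributions have maximum entropy log₂(3) = 1.5850 bits
- The more "peaked" or concentrated a distribution, the lower its entropy

Entropies:
  H(A) = 0.5437 bits
  H(B) = 1.5850 bits
  H(C) = 1.5085 bits

Ranking: B > C > A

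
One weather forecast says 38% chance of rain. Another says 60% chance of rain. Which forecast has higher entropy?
60% forecast

Treat each forecast as a Bernoulli distribution. Binary entropy is maximized at p=0.5 and falls off symmetrically toward 0 or 1. The 60% forecast is closer to 50%, so it is more uncertain. H(38%) ≈ 0.958 bits, H(60%) ≈ 0.971 bits.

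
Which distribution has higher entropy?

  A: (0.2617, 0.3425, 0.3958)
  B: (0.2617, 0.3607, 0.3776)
B

Both distributions are close to uniform, making this a harder comparison.

H(A) = 1.5648 bits
H(B) = 1.5673 bits

The distribution closer to uniform has higher entropy.
Answer: B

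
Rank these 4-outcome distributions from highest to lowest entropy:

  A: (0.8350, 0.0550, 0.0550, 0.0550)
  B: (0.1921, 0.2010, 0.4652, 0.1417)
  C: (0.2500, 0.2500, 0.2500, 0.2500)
C > B > A

Key insight: Entropy is maximized by uniform distributions and minimized by concentrated distributions.

- Uniform distributions have maximum entropy log₂(4) = 2.0000 bits
- The more "peaked" or concentrated a distribution, the lower its entropy

Entropies:
  H(A) = 0.9077 bits
  H(B) = 1.8356 bits
  H(C) = 2.0000 bits

Ranking: C > B > A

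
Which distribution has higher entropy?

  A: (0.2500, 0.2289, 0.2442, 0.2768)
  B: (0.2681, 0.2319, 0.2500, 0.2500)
B

Both distributions are close to uniform, making this a harder comparison.

H(A) = 1.9966 bits
H(B) = 1.9981 bits

The distribution closer to uniform has higher entropy.
Answer: B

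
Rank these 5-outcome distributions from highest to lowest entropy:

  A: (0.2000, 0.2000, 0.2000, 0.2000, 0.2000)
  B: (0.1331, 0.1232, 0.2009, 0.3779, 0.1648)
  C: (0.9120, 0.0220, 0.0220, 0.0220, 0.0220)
A > B > C

Key insight: Entropy is maximized by uniform distributions and minimized by concentrated distributions.

- Uniform distributions have maximum entropy log₂(5) = 2.3219 bits
- The more "peaked" or concentrated a distribution, the lower its entropy

Entropies:
  H(A) = 2.3219 bits
  H(B) = 2.1839 bits
  H(C) = 0.6058 bits

Ranking: A > B > C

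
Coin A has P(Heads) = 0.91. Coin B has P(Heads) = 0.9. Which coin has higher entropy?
B

For binary distributions, entropy is maximized at p=0.5 and decreases as p moves toward 0 or 1.

H(A) = H(0.91) = 0.4365 bits
H(B) = H(0.9) = 0.4690 bits

Distribution B (p=0.9) is closer to uniform (p=0.5), so it has higher entropy.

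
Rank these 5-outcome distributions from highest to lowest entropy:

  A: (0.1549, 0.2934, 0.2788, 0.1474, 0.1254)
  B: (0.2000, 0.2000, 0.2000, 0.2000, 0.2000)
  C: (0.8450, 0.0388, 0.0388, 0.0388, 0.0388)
B > A > C

Key insight: Entropy is maximized by uniform distributions and minimized by concentrated distributions.

- Uniform distributions have maximum entropy log₂(5) = 2.3219 bits
- The more "peaked" or concentrated a distribution, the lower its entropy

Entropies:
  H(A) = 2.2324 bits
  H(B) = 2.3219 bits
  H(C) = 0.9322 bits

Ranking: B > A > C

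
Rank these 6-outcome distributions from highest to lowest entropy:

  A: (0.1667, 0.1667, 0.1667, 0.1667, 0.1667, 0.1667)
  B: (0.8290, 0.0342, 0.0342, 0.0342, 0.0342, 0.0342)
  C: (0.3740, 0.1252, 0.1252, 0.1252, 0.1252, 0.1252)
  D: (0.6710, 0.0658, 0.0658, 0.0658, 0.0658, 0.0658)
A > C > D > B

Key insight: Entropy is maximized by uniform distributions and minimized by concentrated distributions.

Entropies:
  H(A) = 2.5850 bits
  H(B) = 1.0570 bits
  H(C) = 2.4072 bits
  H(D) = 1.6778 bits

Ranking: A > C > D > B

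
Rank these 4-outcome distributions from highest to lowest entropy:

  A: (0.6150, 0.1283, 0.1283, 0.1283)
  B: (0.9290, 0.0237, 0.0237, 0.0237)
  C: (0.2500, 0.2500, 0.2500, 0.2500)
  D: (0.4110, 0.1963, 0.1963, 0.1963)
C > D > A > B

Key insight: Entropy is maximized by uniform distributions and minimized by concentrated distributions.

Entropies:
  H(A) = 1.5717 bits
  H(B) = 0.4822 bits
  H(C) = 2.0000 bits
  H(D) = 1.9106 bits

Ranking: C > D > A > B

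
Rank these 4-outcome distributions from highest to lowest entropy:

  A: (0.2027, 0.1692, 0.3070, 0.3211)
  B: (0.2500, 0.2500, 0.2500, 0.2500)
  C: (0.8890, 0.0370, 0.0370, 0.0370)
B > A > C

Key insight: Entropy is maximized by uniform distributions and minimized by concentrated distributions.

- Uniform distributions have maximum entropy log₂(4) = 2.0000 bits
- The more "peaked" or concentrated a distribution, the lower its entropy

Entropies:
  H(A) = 1.9497 bits
  H(B) = 2.0000 bits
  H(C) = 0.6789 bits

Ranking: B > A > C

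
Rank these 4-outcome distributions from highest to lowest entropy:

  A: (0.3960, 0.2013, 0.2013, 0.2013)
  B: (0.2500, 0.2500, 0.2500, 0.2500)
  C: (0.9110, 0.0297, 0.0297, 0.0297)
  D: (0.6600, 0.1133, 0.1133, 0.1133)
B > A > D > C

Key insight: Entropy is maximized by uniform distributions and minimized by concentrated distributions.

Entropies:
  H(A) = 1.9259 bits
  H(B) = 2.0000 bits
  H(C) = 0.5742 bits
  H(D) = 1.4637 bits

Ranking: B > A > D > C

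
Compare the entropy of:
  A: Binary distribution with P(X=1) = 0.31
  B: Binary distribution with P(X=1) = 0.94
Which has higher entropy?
A

For binary distributions, entropy is maximized at p=0.5 and decreases as p moves toward 0 or 1.

H(A) = H(0.31) = 0.8932 bits
H(B) = H(0.94) = 0.3274 bits

Distribution A (p=0.31) is closer to uniform (p=0.5), so it has higher entropy.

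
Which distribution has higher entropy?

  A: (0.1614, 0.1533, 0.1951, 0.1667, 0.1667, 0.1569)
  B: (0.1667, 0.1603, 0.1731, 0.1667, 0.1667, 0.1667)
B

Both distributions are close to uniform, making this a harder comparison.

H(A) = 2.5803 bits
H(B) = 2.5846 bits

The distribution closer to uniform has higher entropy.
Answer: B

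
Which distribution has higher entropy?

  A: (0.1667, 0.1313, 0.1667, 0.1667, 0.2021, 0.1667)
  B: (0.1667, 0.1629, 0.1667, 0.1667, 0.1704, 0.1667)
B

Both distributions are close to uniform, making this a harder comparison.

H(A) = 2.5740 bits
H(B) = 2.5848 bits

The distribution closer to uniform has higher entropy.
Answer: B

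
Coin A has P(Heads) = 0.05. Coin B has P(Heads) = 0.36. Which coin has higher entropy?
B

For binary distributions, entropy is maximized at p=0.5 and decreases as p moves toward 0 or 1.

H(A) = H(0.05) = 0.2864 bits
H(B) = H(0.36) = 0.9427 bits

Distribution B (p=0.36) is closer to uniform (p=0.5), so it has higher entropy.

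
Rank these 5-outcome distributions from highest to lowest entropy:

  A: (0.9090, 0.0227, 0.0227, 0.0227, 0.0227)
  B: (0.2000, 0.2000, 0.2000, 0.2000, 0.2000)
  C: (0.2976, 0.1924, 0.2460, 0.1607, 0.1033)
B > C > A

Key insight: Entropy is maximized by uniform distributions and minimized by concentrated distributions.

- Uniform distributions have maximum entropy log₂(5) = 2.3219 bits
- The more "peaked" or concentrated a distribution, the lower its entropy

Entropies:
  H(A) = 0.6218 bits
  H(B) = 2.3219 bits
  H(C) = 2.2378 bits

Ranking: B > C > A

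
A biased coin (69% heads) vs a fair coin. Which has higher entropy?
Fair coin

The fair coin is uniform (p=0.5), maximizing binary entropy at 1 bit. The biased coin has H(0.69) ≈ 0.893 bits — its outcome is more predictable, so its entropy is lower.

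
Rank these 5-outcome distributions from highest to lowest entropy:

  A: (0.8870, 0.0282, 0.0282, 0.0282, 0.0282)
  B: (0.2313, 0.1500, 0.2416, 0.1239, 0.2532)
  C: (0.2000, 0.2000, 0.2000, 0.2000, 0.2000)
C > B > A

Key insight: Entropy is maximized by uniform distributions and minimized by concentrated distributions.

- Uniform distributions have maximum entropy log₂(5) = 2.3219 bits
- The more "peaked" or concentrated a distribution, the lower its entropy

Entropies:
  H(A) = 0.7349 bits
  H(B) = 2.2692 bits
  H(C) = 2.3219 bits

Ranking: C > B > A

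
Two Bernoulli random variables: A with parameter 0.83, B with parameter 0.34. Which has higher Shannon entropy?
B

For binary distributions, entropy is maximized at p=0.5 and decreases as p moves toward 0 or 1.

H(A) = H(0.83) = 0.6577 bits
H(B) = H(0.34) = 0.9248 bits

Distribution B (p=0.34) is closer to uniform (p=0.5), so it has higher entropy.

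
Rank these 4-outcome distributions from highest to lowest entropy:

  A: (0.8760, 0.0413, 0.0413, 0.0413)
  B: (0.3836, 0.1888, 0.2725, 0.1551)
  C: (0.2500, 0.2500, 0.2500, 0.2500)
C > B > A

Key insight: Entropy is maximized by uniform distributions and minimized by concentrated distributions.

- Uniform distributions have maximum entropy log₂(4) = 2.0000 bits
- The more "peaked" or concentrated a distribution, the lower its entropy

Entropies:
  H(A) = 0.7373 bits
  H(B) = 1.9125 bits
  H(C) = 2.0000 bits

Ranking: C > B > A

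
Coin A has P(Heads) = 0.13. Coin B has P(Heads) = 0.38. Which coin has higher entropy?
B

For binary distributions, entropy is maximized at p=0.5 and decreases as p moves toward 0 or 1.

H(A) = H(0.13) = 0.5574 bits
H(B) = H(0.38) = 0.9580 bits

Distribution B (p=0.38) is closer to uniform (p=0.5), so it has higher entropy.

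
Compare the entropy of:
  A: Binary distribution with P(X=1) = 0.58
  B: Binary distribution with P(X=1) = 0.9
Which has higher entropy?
A

For binary distributions, entropy is maximized at p=0.5 and decreases as p moves toward 0 or 1.

H(A) = H(0.58) = 0.9815 bits
H(B) = H(0.9) = 0.4690 bits

Distribution A (p=0.58) is closer to uniform (p=0.5), so it has higher entropy.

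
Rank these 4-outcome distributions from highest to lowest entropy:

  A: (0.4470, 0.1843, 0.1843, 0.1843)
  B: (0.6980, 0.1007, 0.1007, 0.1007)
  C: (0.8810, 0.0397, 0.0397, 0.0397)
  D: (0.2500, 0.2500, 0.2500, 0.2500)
D > A > B > C

Key insight: Entropy is maximized by uniform distributions and minimized by concentrated distributions.

Entropies:
  H(A) = 1.8684 bits
  H(B) = 1.3624 bits
  H(C) = 0.7151 bits
  H(D) = 2.0000 bits

Ranking: D > A > B > C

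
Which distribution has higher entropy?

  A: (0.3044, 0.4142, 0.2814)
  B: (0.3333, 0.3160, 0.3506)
B

Both distributions are close to uniform, making this a harder comparison.

H(A) = 1.5638 bits
H(B) = 1.5837 bits

The distribution closer to uniform has higher entropy.
Answer: B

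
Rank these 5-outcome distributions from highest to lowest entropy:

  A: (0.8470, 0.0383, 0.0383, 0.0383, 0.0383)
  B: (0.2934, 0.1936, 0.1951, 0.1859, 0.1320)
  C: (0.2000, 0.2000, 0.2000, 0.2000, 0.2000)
C > B > A

Key insight: Entropy is maximized by uniform distributions and minimized by concentrated distributions.

- Uniform distributions have maximum entropy log₂(5) = 2.3219 bits
- The more "peaked" or concentrated a distribution, the lower its entropy

Entropies:
  H(A) = 0.9233 bits
  H(B) = 2.2745 bits
  H(C) = 2.3219 bits

Ranking: C > B > A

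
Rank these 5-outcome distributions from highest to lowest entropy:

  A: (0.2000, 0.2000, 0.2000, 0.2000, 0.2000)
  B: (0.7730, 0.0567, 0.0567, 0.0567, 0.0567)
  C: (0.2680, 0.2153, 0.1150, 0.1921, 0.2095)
A > C > B

Key insight: Entropy is maximized by uniform distributions and minimized by concentrated distributions.

- Uniform distributions have maximum entropy log₂(5) = 2.3219 bits
- The more "peaked" or concentrated a distribution, the lower its entropy

Entropies:
  H(A) = 2.3219 bits
  H(B) = 1.2267 bits
  H(C) = 2.2747 bits

Ranking: A > C > B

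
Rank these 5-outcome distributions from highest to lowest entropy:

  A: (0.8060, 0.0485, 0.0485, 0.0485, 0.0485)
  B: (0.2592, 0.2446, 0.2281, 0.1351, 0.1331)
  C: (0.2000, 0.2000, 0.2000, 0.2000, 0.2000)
C > B > A

Key insight: Entropy is maximized by uniform distributions and minimized by concentrated distributions.

- Uniform distributions have maximum entropy log₂(5) = 2.3219 bits
- The more "peaked" or concentrated a distribution, the lower its entropy

Entropies:
  H(A) = 1.0978 bits
  H(B) = 2.2655 bits
  H(C) = 2.3219 bits

Ranking: C > B > A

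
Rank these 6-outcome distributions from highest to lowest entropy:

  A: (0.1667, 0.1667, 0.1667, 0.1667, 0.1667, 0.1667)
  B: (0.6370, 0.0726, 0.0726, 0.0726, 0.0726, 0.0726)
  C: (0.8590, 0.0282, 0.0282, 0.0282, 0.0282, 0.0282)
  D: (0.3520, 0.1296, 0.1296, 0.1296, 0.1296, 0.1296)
A > D > B > C

Key insight: Entropy is maximized by uniform distributions and minimized by concentrated distributions.

Entropies:
  H(A) = 2.5850 bits
  H(B) = 1.7880 bits
  H(C) = 0.9142 bits
  H(D) = 2.4405 bits

Ranking: A > D > B > C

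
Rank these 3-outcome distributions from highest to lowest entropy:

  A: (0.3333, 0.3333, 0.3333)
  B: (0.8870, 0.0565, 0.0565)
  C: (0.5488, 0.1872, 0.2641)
A > C > B

Key insight: Entropy is maximized by uniform distributions and minimized by concentrated distributions.

- Uniform distributions have maximum entropy log₂(3) = 1.5850 bits
- The more "peaked" or concentrated a distribution, the lower its entropy

Entropies:
  H(A) = 1.5850 bits
  H(B) = 0.6219 bits
  H(C) = 1.4349 bits

Ranking: A > C > B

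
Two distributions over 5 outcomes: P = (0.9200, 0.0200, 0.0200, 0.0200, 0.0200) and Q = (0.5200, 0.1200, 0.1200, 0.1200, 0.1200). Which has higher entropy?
Q

P is highly concentrated on one outcome (92%), making it nearly deterministic. Q spreads its mass more evenly (max 52%). The more spread-out distribution has higher entropy: H(P) ≈ 0.562 bits, H(Q) ≈ 1.959 bits.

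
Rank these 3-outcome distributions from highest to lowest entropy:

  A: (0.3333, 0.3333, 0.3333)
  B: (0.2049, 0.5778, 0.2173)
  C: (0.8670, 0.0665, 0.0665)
A > B > C

Key insight: Entropy is maximized by uniform distributions and minimized by concentrated distributions.

- Uniform distributions have maximum entropy log₂(3) = 1.5850 bits
- The more "peaked" or concentrated a distribution, the lower its entropy

Entropies:
  H(A) = 1.5850 bits
  H(B) = 1.4044 bits
  H(C) = 0.6986 bits

Ranking: A > B > C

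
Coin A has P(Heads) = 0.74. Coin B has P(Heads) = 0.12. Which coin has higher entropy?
A

For binary distributions, entropy is maximized at p=0.5 and decreases as p moves toward 0 or 1.

H(A) = H(0.74) = 0.8267 bits
H(B) = H(0.12) = 0.5294 bits

Distribution A (p=0.74) is closer to uniform (p=0.5), so it has higher entropy.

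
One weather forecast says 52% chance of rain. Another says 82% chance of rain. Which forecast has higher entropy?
52% forecast

Treat each forecast as a Bernoulli distribution. Binary entropy is maximized at p=0.5 and falls off symmetrically toward 0 or 1. The 52% forecast is closer to 50%, so it is more uncertain. H(52%) ≈ 0.999 bits, H(82%) ≈ 0.680 bits.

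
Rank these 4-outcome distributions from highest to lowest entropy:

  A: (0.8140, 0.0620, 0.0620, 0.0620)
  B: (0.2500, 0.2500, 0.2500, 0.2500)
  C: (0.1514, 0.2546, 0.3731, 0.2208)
B > C > A

Key insight: Entropy is maximized by uniform distributions and minimized by concentrated distributions.

- Uniform distributions have maximum entropy log₂(4) = 2.0000 bits
- The more "peaked" or concentrated a distribution, the lower its entropy

Entropies:
  H(A) = 0.9878 bits
  H(B) = 2.0000 bits
  H(C) = 1.9268 bits

Ranking: B > C > A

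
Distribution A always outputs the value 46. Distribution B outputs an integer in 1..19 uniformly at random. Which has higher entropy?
B

A is deterministic, so H(A) = 0. B is uniform over 19 outcomes, so H(B) = log₂(19) = 4.248 bits. Any distribution with genuine randomness has higher entropy than a deterministic one.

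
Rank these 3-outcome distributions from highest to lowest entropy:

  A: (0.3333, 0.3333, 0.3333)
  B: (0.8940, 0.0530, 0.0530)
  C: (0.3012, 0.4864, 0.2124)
A > C > B

Key insight: Entropy is maximized by uniform distributions and minimized by concentrated distributions.

- Uniform distributions have maximum entropy log₂(3) = 1.5850 bits
- The more "peaked" or concentrated a distribution, the lower its entropy

Entropies:
  H(A) = 1.5850 bits
  H(B) = 0.5937 bits
  H(C) = 1.5019 bits

Ranking: A > C > B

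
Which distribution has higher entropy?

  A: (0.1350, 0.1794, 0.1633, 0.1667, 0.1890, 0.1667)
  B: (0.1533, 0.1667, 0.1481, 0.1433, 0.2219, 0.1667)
A

Both distributions are close to uniform, making this a harder comparison.

H(A) = 2.5775 bits
H(B) = 2.5682 bits

The distribution closer to uniform has higher entropy.
Answer: A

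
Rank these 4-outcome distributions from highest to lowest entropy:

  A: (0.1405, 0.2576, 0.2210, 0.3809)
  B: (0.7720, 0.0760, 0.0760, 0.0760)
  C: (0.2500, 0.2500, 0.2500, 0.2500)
C > A > B

Key insight: Entropy is maximized by uniform distributions and minimized by concentrated distributions.

- Uniform distributions have maximum entropy log₂(4) = 2.0000 bits
- The more "peaked" or concentrated a distribution, the lower its entropy

Entropies:
  H(A) = 1.9137 bits
  H(B) = 1.1359 bits
  H(C) = 2.0000 bits

Ranking: C > A > B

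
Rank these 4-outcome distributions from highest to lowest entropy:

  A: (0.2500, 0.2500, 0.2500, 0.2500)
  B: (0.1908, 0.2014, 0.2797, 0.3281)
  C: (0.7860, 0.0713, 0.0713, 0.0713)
A > B > C

Key insight: Entropy is maximized by uniform distributions and minimized by concentrated distributions.

- Uniform distributions have maximum entropy log₂(4) = 2.0000 bits
- The more "peaked" or concentrated a distribution, the lower its entropy

Entropies:
  H(A) = 2.0000 bits
  H(B) = 1.9632 bits
  H(C) = 1.0882 bits

Ranking: A > B > C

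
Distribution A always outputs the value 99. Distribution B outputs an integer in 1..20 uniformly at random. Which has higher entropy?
B

A is deterministic, so H(A) = 0. B is uniform over 20 outcomes, so H(B) = log₂(20) = 4.322 bits. Any distribution with genuine randomness has higher entropy than a deterministic one.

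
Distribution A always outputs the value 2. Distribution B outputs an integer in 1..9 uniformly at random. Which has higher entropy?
B

A is deterministic, so H(A) = 0. B is uniform over 9 outcomes, so H(B) = log₂(9) = 3.170 bits. Any distribution with genuine randomness has higher entropy than a deterministic one.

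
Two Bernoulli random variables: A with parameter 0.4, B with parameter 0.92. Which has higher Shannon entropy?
A

For binary distributions, entropy is maximized at p=0.5 and decreases as p moves toward 0 or 1.

H(A) = H(0.4) = 0.9710 bits
H(B) = H(0.92) = 0.4022 bits

Distribution A (p=0.4) is closer to uniform (p=0.5), so it has higher entropy.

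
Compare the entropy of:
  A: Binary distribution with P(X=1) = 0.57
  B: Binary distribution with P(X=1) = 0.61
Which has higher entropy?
A

For binary distributions, entropy is maximized at p=0.5 and decreases as p moves toward 0 or 1.

H(A) = H(0.57) = 0.9858 bits
H(B) = H(0.61) = 0.9648 bits

Distribution A (p=0.57) is closer to uniform (p=0.5), so it has higher entropy.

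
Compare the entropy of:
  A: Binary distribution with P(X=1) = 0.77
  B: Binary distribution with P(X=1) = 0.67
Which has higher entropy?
B

For binary distributions, entropy is maximized at p=0.5 and decreases as p moves toward 0 or 1.

H(A) = H(0.77) = 0.7780 bits
H(B) = H(0.67) = 0.9149 bits

Distribution B (p=0.67) is closer to uniform (p=0.5), so it has higher entropy.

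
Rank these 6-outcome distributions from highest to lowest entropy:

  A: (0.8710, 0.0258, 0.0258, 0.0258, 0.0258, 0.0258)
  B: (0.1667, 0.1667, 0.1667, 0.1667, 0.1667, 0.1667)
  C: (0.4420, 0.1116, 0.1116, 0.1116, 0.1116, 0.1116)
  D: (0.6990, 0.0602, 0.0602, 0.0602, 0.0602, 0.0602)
B > C > D > A

Key insight: Entropy is maximized by uniform distributions and minimized by concentrated distributions.

Entropies:
  H(A) = 0.8542 bits
  H(B) = 2.5850 bits
  H(C) = 2.2859 bits
  H(D) = 1.5814 bits

Ranking: B > C > D > A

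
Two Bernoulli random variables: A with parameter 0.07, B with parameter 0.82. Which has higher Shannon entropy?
B

For binary distributions, entropy is maximized at p=0.5 and decreases as p moves toward 0 or 1.

H(A) = H(0.07) = 0.3659 bits
H(B) = H(0.82) = 0.6801 bits

Distribution B (p=0.82) is closer to uniform (p=0.5), so it has higher entropy.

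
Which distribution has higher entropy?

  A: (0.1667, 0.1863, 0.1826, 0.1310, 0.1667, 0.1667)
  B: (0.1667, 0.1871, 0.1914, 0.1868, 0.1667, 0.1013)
A

Both distributions are close to uniform, making this a harder comparison.

H(A) = 2.5763 bits
H(B) = 2.5575 bits

The distribution closer to uniform has higher entropy.
Answer: A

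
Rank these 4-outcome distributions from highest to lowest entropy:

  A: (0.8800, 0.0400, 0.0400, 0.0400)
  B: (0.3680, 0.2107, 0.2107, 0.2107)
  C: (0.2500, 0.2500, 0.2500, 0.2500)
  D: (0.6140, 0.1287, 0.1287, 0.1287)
C > B > D > A

Key insight: Entropy is maximized by uniform distributions and minimized by concentrated distributions.

Entropies:
  H(A) = 0.7196 bits
  H(B) = 1.9508 bits
  H(C) = 2.0000 bits
  H(D) = 1.5740 bits

Ranking: C > B > D > A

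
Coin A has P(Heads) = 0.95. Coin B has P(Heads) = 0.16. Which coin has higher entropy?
B

For binary distributions, entropy is maximized at p=0.5 and decreases as p moves toward 0 or 1.

H(A) = H(0.95) = 0.2864 bits
H(B) = H(0.16) = 0.6343 bits

Distribution B (p=0.16) is closer to uniform (p=0.5), so it has higher entropy.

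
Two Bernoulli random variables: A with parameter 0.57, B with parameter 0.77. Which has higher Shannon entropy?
A

For binary distributions, entropy is maximized at p=0.5 and decreases as p moves toward 0 or 1.

H(A) = H(0.57) = 0.9858 bits
H(B) = H(0.77) = 0.7780 bits

Distribution A (p=0.57) is closer to uniform (p=0.5), so it has higher entropy.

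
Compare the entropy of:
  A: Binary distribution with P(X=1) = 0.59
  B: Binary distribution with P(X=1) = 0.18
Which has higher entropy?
A

For binary distributions, entropy is maximized at p=0.5 and decreases as p moves toward 0 or 1.

H(A) = H(0.59) = 0.9765 bits
H(B) = H(0.18) = 0.6801 bits

Distribution A (p=0.59) is closer to uniform (p=0.5), so it has higher entropy.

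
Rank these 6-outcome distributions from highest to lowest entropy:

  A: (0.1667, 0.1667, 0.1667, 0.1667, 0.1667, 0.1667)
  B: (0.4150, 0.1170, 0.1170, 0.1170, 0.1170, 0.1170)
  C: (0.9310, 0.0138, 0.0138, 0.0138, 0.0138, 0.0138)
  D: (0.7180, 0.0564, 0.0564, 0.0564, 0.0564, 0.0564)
A > B > D > C

Key insight: Entropy is maximized by uniform distributions and minimized by concentrated distributions.

Entropies:
  H(A) = 2.5850 bits
  H(B) = 2.3374 bits
  H(C) = 0.5224 bits
  H(D) = 1.5129 bits

Ranking: A > B > D > C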